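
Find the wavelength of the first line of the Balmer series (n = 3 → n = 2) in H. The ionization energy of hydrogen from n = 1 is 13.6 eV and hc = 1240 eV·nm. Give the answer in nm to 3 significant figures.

The Balmer series terminates on n_f = 2; the first line has n_i = 2+1 = 3.
ΔE = 13.60 × (1/2² − 1/3²) = 1.889 eV.
λ = 1240 / 1.889 = 656 nm.

656 nm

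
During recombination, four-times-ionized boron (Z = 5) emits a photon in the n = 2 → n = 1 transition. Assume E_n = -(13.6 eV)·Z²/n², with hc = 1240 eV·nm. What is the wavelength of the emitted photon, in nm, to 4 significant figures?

For Z = 5 the level energies scale as Z², so the effective Rydberg energy is 13.6 × 25 = 340.0 eV.
ΔE = 340.0 × (1/1² − 1/2²) = 340.0 × 0.7500 = 255.0 eV.
λ = hc/ΔE = 1240 / 255.0 = 4.863 nm.

4.863 nm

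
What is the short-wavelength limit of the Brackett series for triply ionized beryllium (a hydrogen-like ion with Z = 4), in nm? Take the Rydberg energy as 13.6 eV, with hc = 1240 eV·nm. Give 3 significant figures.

91.2 nm

The Brackett series has lower level n_f = 4; the series limit corresponds to n_i → ∞.
ΔE_max = 13.6 × 16 / 4² = 13.60 eV.
λ_min = 1240 / 13.60 = 91.2 nm.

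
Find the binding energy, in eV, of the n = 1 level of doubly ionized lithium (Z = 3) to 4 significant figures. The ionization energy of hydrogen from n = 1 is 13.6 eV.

122.4 eV

E_n = −13.6 Z²/n² = −122.4/n² eV for Z = 3.
E_1 = −122.4/1 = −122.4 eV, so ionization (to E = 0) requires 122.4 eV.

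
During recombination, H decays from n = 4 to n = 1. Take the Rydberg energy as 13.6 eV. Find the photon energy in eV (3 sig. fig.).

12.8 eV

E_4 = −13.60/16 = −0.8500 eV and E_1 = −13.60/1 = −13.60 eV.
The photon energy is |E_4 − E_1| = 12.8 eV.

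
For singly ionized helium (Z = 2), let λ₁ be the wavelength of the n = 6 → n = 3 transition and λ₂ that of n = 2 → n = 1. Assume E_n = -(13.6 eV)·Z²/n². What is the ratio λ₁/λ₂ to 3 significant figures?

9.00

λ ∝ 1/ΔE ∝ 1/(1/n_f² − 1/n_i²), and the Z² and hc factors cancel in the ratio.
λ₁/λ₂ = (1/1² − 1/2²)/(1/3² − 1/6²) = 0.7500/0.08333 = 9.00.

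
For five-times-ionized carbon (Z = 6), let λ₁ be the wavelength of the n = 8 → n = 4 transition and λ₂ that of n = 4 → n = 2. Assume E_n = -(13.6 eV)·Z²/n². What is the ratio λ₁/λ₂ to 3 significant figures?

λ ∝ 1/ΔE ∝ 1/(1/n_f² − 1/n_i²), and the Z² and hc factors cancel in the ratio.
λ₁/λ₂ = (1/2² − 1/4²)/(1/4² − 1/8²) = 0.1875/0.04688 = 4.00.

4.00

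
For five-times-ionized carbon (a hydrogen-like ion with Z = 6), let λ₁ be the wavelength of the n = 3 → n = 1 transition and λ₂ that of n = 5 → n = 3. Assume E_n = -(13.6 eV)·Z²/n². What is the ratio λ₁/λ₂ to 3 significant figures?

0.0800

λ ∝ 1/ΔE ∝ 1/(1/n_f² − 1/n_i²), and the Z² and hc factors cancel in the ratio.
λ₁/λ₂ = (1/3² − 1/5²)/(1/1² − 1/3²) = 0.07111/0.8889 = 0.0800.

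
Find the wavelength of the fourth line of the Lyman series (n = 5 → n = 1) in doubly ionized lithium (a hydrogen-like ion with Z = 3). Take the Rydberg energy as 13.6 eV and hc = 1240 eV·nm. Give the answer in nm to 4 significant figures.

10.55 nm

The Lyman series terminates on n_f = 1; the fourth line has n_i = 1+4 = 5.
ΔE = 122.4 × (1/1² − 1/5²) = 117.5 eV.
λ = 1240 / 117.5 = 10.55 nm.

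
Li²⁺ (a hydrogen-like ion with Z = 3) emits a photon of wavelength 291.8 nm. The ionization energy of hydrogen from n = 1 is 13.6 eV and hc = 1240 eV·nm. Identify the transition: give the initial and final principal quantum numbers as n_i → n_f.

The photon energy is ΔE = hc/λ = 1240 / 291.8 = 4.249 eV.
With Z = 3, ΔE = 122.4 × (1/n_f² − 1/n_i²), so 1/n_f² − 1/n_i² = 0.03472.
Trying n_f = 4 gives 1/n_i² = 0.02778, i.e. n_i ≈ 6; this pair matches.

n_i = 6, n_f = 4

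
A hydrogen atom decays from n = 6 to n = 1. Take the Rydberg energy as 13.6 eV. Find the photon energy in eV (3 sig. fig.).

E_6 = −13.60/36 = −0.3778 eV and E_1 = −13.60/1 = −13.60 eV.
The photon energy is |E_6 − E_1| = 13.2 eV.

13.2 eV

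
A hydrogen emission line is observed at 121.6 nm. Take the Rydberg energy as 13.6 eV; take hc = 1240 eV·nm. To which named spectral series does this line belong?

ΔE = 1240/121.6 = 10.20 eV.
This matches 13.6 × (1/1² − 1/2²), so n_f = 1: the Lyman series.

Lyman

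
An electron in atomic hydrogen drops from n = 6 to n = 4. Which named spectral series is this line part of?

Brackett

The series is set by the lower level: n_f = 4 is the Brackett series.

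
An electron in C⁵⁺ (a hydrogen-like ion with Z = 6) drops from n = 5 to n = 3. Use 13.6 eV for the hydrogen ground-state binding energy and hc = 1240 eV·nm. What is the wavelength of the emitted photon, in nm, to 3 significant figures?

For Z = 6 the level energies scale as Z², so the effective Rydberg energy is 13.6 × 36 = 489.6 eV.
ΔE = 489.6 × (1/3² − 1/5²) = 489.6 × 0.07111 = 34.82 eV.
λ = hc/ΔE = 1240 / 34.82 = 35.6 nm.

35.6 nm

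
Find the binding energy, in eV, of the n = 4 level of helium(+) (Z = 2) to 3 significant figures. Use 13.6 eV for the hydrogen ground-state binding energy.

3.40 eV

E_n = −13.6 Z²/n² = −54.40/n² eV for Z = 2.
E_4 = −54.40/16 = −3.40 eV, so ionization (to E = 0) requires 3.40 eV.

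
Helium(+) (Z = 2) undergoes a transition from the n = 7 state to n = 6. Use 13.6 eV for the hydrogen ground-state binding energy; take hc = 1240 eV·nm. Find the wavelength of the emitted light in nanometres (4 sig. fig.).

For Z = 2 the level energies scale as Z², so the effective Rydberg energy is 13.6 × 4 = 54.40 eV.
ΔE = 54.40 × (1/6² − 1/7²) = 54.40 × 0.007370 = 0.4009 eV.
λ = hc/ΔE = 1240 / 0.4009 = 3093 nm.

3093 nm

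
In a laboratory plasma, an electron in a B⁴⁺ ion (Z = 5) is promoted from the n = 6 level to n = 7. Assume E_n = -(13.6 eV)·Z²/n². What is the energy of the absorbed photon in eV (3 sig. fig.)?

The Bohr energies scale as Z², so for Z = 5: E_n = −340.0/n² eV.
E_7 = −340.0/49 = −6.939 eV and E_6 = −340.0/36 = −9.444 eV.
The photon energy is |E_7 − E_6| = 2.51 eV.

2.51 eV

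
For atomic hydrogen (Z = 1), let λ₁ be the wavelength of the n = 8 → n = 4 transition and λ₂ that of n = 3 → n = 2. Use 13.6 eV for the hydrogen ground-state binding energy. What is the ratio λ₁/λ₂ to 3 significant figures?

λ ∝ 1/ΔE ∝ 1/(1/n_f² − 1/n_i²), and the Z² and hc factors cancel in the ratio.
λ₁/λ₂ = (1/2² − 1/3²)/(1/4² − 1/8²) = 0.1389/0.04688 = 2.96.

2.96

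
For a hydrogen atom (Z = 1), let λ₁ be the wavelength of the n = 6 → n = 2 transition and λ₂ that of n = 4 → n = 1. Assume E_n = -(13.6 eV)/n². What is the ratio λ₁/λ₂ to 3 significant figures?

λ ∝ 1/ΔE ∝ 1/(1/n_f² − 1/n_i²), and the Z² and hc factors cancel in the ratio.
λ₁/λ₂ = (1/1² − 1/4²)/(1/2² − 1/6²) = 0.9375/0.2222 = 4.22.

4.22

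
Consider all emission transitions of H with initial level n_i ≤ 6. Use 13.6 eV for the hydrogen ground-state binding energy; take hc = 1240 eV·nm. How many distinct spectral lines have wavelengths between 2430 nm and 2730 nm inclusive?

1

Enumerate all n_i → n_f pairs with 1 ≤ n_f < n_i ≤ 6 and compute λ = 1240 / [13.6·1·(1/n_f² − 1/n_i²)].
Lines falling in [2430, 2730] nm: 6→4 (2626 nm).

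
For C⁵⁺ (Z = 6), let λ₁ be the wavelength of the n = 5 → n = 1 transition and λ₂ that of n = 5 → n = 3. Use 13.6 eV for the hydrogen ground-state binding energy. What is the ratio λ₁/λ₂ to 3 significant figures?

λ ∝ 1/ΔE ∝ 1/(1/n_f² − 1/n_i²), and the Z² and hc factors cancel in the ratio.
λ₁/λ₂ = (1/3² − 1/5²)/(1/1² − 1/5²) = 0.07111/0.9600 = 0.0741.

0.0741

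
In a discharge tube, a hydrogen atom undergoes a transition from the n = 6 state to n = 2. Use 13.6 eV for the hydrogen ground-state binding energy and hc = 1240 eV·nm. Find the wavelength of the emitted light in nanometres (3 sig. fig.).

ΔE = 13.60 × (1/2² − 1/6²) = 13.60 × 0.2222 = 3.022 eV.
λ = hc/ΔE = 1240 / 3.022 = 410 nm.
This line belongs to the Balmer series.

410 nm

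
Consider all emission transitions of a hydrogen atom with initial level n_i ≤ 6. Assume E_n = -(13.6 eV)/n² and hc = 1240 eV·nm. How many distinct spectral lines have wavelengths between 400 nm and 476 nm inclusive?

2

Enumerate all n_i → n_f pairs with 1 ≤ n_f < n_i ≤ 6 and compute λ = 1240 / [13.6·1·(1/n_f² − 1/n_i²)].
Lines falling in [400, 476] nm: 6→2 (410.3 nm), 5→2 (434.2 nm).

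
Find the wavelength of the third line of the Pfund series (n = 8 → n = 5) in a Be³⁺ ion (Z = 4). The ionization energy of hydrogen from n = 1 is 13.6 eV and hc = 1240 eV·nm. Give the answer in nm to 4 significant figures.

233.8 nm

The Pfund series terminates on n_f = 5; the third line has n_i = 5+3 = 8.
ΔE = 217.6 × (1/5² − 1/8²) = 5.304 eV.
λ = 1240 / 5.304 = 233.8 nm.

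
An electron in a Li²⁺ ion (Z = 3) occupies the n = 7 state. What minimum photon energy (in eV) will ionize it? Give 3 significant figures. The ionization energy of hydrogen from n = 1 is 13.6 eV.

2.50 eV

E_n = −13.6 Z²/n² = −122.4/n² eV for Z = 3.
E_7 = −122.4/49 = −2.50 eV, so ionization (to E = 0) requires 2.50 eV.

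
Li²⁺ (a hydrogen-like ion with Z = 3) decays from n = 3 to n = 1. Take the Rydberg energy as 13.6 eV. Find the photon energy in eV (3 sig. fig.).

109 eV

The Bohr energies scale as Z², so for Z = 3: E_n = −122.4/n² eV.
E_3 = −122.4/9 = −13.60 eV and E_1 = −122.4/1 = −122.4 eV.
The photon energy is |E_3 − E_1| = 109 eV.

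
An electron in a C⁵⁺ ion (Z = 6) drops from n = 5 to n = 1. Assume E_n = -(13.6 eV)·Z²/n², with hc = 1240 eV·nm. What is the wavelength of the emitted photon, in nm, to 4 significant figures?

2.638 nm

For Z = 6 the level energies scale as Z², so the effective Rydberg energy is 13.6 × 36 = 489.6 eV.
ΔE = 489.6 × (1/1² − 1/5²) = 489.6 × 0.9600 = 470.0 eV.
λ = hc/ΔE = 1240 / 470.0 = 2.638 nm.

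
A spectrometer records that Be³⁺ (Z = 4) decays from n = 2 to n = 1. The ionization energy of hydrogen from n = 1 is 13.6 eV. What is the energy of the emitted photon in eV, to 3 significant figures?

The Bohr energies scale as Z², so for Z = 4: E_n = −217.6/n² eV.
E_2 = −217.6/4 = −54.40 eV and E_1 = −217.6/1 = −217.6 eV.
The photon energy is |E_2 − E_1| = 163 eV.

163 eV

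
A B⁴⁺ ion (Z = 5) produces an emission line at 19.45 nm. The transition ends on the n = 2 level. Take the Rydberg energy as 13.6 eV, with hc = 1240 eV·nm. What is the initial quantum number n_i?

The photon energy is ΔE = hc/λ = 1240 / 19.45 = 63.75 eV.
With Z = 5, ΔE = 340.0 × (1/n_f² − 1/n_i²), so 1/n_f² − 1/n_i² = 0.1875.
With n_f = 2: 1/n_i² = 1/4 − 0.1875 = 0.06249, so n_i ≈ 4.00.

n_i = 4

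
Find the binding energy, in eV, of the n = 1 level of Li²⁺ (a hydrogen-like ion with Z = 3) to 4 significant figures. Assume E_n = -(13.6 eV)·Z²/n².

122.4 eV

E_n = −13.6 Z²/n² = −122.4/n² eV for Z = 3.
E_1 = −122.4/1 = −122.4 eV, so ionization (to E = 0) requires 122.4 eV.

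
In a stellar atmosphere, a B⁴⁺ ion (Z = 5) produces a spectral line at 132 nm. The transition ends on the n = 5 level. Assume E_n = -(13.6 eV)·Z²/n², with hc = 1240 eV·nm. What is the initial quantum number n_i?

n_i = 9

The photon energy is ΔE = hc/λ = 1240 / 132 = 9.394 eV.
With Z = 5, ΔE = 340.0 × (1/n_f² − 1/n_i²), so 1/n_f² − 1/n_i² = 0.02763.
With n_f = 5: 1/n_i² = 1/25 − 0.02763 = 0.01237, so n_i ≈ 8.99.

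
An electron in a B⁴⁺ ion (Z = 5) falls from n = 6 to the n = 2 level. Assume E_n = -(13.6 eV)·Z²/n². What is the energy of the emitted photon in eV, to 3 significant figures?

The Bohr energies scale as Z², so for Z = 5: E_n = −340.0/n² eV.
E_6 = −340.0/36 = −9.444 eV and E_2 = −340.0/4 = −85.00 eV.
The photon energy is |E_6 − E_2| = 75.6 eV.

75.6 eV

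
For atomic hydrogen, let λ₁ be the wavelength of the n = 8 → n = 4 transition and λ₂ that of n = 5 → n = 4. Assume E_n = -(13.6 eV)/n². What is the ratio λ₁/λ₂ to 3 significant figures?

λ ∝ 1/ΔE ∝ 1/(1/n_f² − 1/n_i²), and the Z² and hc factors cancel in the ratio.
λ₁/λ₂ = (1/4² − 1/5²)/(1/4² − 1/8²) = 0.02250/0.04688 = 0.480.

0.480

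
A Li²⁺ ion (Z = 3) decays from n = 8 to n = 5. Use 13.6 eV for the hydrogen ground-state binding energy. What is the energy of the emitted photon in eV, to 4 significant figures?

The Bohr energies scale as Z², so for Z = 3: E_n = −122.4/n² eV.
E_8 = −122.4/64 = −1.913 eV and E_5 = −122.4/25 = −4.896 eV.
The photon energy is |E_8 − E_5| = 2.984 eV.

2.984 eV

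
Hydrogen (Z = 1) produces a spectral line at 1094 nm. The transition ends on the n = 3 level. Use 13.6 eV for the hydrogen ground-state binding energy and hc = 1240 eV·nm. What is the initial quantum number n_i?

n_i = 6

The photon energy is ΔE = hc/λ = 1240 / 1094 = 1.133 eV.
With Z = 1, ΔE = 13.60 × (1/n_f² − 1/n_i²), so 1/n_f² − 1/n_i² = 0.08334.
With n_f = 3: 1/n_i² = 1/9 − 0.08334 = 0.02777, so n_i ≈ 6.00.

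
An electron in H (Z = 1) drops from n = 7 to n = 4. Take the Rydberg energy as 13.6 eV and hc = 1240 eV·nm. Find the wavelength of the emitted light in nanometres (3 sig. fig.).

ΔE = 13.60 × (1/4² − 1/7²) = 13.60 × 0.04209 = 0.5724 eV.
λ = hc/ΔE = 1240 / 0.5724 = 2170 nm.
This line belongs to the Brackett series.

2170 nm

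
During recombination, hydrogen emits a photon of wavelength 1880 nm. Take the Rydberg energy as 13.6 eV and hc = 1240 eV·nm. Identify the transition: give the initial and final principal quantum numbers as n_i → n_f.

The photon energy is ΔE = hc/λ = 1240 / 1880 = 0.6596 eV.
With Z = 1, ΔE = 13.60 × (1/n_f² − 1/n_i²), so 1/n_f² − 1/n_i² = 0.04850.
Trying n_f = 3 gives 1/n_i² = 0.06261, i.e. n_i ≈ 4; this pair matches.

n_i = 4, n_f = 3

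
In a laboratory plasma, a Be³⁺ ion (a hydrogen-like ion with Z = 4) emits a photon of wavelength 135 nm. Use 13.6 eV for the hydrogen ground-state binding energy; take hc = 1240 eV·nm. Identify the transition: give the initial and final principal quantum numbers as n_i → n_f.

n_i = 7, n_f = 4

The photon energy is ΔE = hc/λ = 1240 / 135 = 9.185 eV.
With Z = 4, ΔE = 217.6 × (1/n_f² − 1/n_i²), so 1/n_f² − 1/n_i² = 0.04221.
Trying n_f = 4 gives 1/n_i² = 0.02029, i.e. n_i ≈ 7; this pair matches.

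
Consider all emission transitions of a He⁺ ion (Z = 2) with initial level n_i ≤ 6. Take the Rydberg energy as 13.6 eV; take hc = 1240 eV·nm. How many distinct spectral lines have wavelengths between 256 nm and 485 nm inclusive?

Enumerate all n_i → n_f pairs with 1 ≤ n_f < n_i ≤ 6 and compute λ = 1240 / [13.6·4·(1/n_f² − 1/n_i²)].
Lines falling in [256, 485] nm: 6→3 (273.5 nm), 5→3 (320.5 nm), 4→3 (468.9 nm).

3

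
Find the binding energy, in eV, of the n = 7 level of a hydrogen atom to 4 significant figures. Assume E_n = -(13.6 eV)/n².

E_7 = −13.60/49 = −0.2776 eV, so ionization (to E = 0) requires 0.2776 eV.

0.2776 eV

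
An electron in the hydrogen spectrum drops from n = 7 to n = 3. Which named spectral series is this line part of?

The series is set by the lower level: n_f = 3 is the Paschen series.

Paschen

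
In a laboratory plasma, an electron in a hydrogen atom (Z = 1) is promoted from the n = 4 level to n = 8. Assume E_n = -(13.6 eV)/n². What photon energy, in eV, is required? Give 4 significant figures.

0.6375 eV

E_8 = −13.60/64 = −0.2125 eV and E_4 = −13.60/16 = −0.8500 eV.
The photon energy is |E_8 − E_4| = 0.6375 eV.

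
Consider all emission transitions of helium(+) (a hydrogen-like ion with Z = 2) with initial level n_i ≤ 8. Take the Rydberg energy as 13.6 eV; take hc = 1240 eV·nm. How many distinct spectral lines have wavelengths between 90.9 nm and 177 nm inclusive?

Enumerate all n_i → n_f pairs with 1 ≤ n_f < n_i ≤ 8 and compute λ = 1240 / [13.6·4·(1/n_f² − 1/n_i²)].
Lines falling in [90.9, 177] nm: 8→2 (97.25 nm), 7→2 (99.28 nm), 6→2 (102.6 nm), 5→2 (108.5 nm), 4→2 (121.6 nm), 3→2 (164.1 nm).

6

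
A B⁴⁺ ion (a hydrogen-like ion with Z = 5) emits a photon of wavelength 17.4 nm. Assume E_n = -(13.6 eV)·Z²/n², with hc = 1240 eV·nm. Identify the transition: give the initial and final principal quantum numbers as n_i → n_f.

The photon energy is ΔE = hc/λ = 1240 / 17.4 = 71.26 eV.
With Z = 5, ΔE = 340.0 × (1/n_f² − 1/n_i²), so 1/n_f² − 1/n_i² = 0.2096.
Trying n_f = 2 gives 1/n_i² = 0.04040, i.e. n_i ≈ 5; this pair matches.

n_i = 5, n_f = 2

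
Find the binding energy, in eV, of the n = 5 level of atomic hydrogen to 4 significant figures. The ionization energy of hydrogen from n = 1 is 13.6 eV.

0.5440 eV

E_5 = −13.60/25 = −0.5440 eV, so ionization (to E = 0) requires 0.5440 eV.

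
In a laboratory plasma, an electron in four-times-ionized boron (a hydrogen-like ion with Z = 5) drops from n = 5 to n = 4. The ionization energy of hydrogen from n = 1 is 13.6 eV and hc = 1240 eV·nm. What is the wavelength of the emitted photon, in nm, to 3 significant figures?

162 nm

For Z = 5 the level energies scale as Z², so the effective Rydberg energy is 13.6 × 25 = 340.0 eV.
ΔE = 340.0 × (1/4² − 1/5²) = 340.0 × 0.02250 = 7.650 eV.
λ = hc/ΔE = 1240 / 7.650 = 162 nm.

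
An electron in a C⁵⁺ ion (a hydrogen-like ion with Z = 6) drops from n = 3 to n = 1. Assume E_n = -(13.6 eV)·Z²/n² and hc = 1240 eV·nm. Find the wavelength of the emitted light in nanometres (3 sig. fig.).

2.85 nm

For Z = 6 the level energies scale as Z², so the effective Rydberg energy is 13.6 × 36 = 489.6 eV.
ΔE = 489.6 × (1/1² − 1/3²) = 489.6 × 0.8889 = 435.2 eV.
λ = hc/ΔE = 1240 / 435.2 = 2.85 nm.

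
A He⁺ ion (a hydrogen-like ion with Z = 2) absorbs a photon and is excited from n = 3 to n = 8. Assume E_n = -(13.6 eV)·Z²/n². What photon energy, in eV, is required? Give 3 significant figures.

5.19 eV

The Bohr energies scale as Z², so for Z = 2: E_n = −54.40/n² eV.
E_8 = −54.40/64 = −0.8500 eV and E_3 = −54.40/9 = −6.044 eV.
The photon energy is |E_8 − E_3| = 5.19 eV.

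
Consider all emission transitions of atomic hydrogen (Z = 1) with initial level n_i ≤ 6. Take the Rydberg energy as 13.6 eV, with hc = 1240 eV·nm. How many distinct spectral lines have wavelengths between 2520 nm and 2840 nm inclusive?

Enumerate all n_i → n_f pairs with 1 ≤ n_f < n_i ≤ 6 and compute λ = 1240 / [13.6·1·(1/n_f² − 1/n_i²)].
Lines falling in [2520, 2840] nm: 6→4 (2626 nm).

1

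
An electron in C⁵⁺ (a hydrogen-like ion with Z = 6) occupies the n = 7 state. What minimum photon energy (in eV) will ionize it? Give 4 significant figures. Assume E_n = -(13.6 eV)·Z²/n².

E_n = −13.6 Z²/n² = −489.6/n² eV for Z = 6.
E_7 = −489.6/49 = −9.992 eV, so ionization (to E = 0) requires 9.992 eV.

9.992 eV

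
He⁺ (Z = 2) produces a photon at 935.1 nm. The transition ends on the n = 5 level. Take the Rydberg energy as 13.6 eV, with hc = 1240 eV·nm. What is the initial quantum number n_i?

The photon energy is ΔE = hc/λ = 1240 / 935.1 = 1.326 eV.
With Z = 2, ΔE = 54.40 × (1/n_f² − 1/n_i²), so 1/n_f² − 1/n_i² = 0.02438.
With n_f = 5: 1/n_i² = 1/25 − 0.02438 = 0.01562, so n_i ≈ 8.00.

n_i = 8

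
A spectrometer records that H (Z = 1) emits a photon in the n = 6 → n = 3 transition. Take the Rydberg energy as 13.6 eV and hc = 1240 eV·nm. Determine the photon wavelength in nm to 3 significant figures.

1090 nm

ΔE = 13.60 × (1/3² − 1/6²) = 13.60 × 0.08333 = 1.133 eV.
λ = hc/ΔE = 1240 / 1.133 = 1090 nm.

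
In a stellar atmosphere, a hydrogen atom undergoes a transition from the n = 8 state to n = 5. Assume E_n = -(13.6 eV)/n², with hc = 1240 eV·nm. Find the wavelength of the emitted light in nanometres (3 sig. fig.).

3740 nm

ΔE = 13.60 × (1/5² − 1/8²) = 13.60 × 0.02438 = 0.3315 eV.
λ = hc/ΔE = 1240 / 0.3315 = 3740 nm.
This line belongs to the Pfund series.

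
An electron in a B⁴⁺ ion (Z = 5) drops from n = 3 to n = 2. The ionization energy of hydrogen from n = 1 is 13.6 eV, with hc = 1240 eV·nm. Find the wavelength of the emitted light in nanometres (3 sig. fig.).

26.3 nm

For Z = 5 the level energies scale as Z², so the effective Rydberg energy is 13.6 × 25 = 340.0 eV.
ΔE = 340.0 × (1/2² − 1/3²) = 340.0 × 0.1389 = 47.22 eV.
λ = hc/ΔE = 1240 / 47.22 = 26.3 nm.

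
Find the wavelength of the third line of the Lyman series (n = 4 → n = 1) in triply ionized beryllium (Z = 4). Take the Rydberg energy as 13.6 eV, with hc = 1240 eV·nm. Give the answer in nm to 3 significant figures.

The Lyman series terminates on n_f = 1; the third line has n_i = 1+3 = 4.
ΔE = 217.6 × (1/1² − 1/4²) = 204.0 eV.
λ = 1240 / 204.0 = 6.08 nm.

6.08 nm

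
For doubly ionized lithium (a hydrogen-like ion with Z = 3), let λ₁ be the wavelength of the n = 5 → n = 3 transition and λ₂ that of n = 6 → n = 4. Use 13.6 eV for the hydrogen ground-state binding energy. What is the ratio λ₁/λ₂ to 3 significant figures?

0.488

λ ∝ 1/ΔE ∝ 1/(1/n_f² − 1/n_i²), and the Z² and hc factors cancel in the ratio.
λ₁/λ₂ = (1/4² − 1/6²)/(1/3² − 1/5²) = 0.03472/0.07111 = 0.488.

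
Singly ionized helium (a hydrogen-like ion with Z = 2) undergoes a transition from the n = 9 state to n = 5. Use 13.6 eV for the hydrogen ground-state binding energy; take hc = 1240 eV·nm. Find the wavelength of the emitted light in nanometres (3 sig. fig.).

For Z = 2 the level energies scale as Z², so the effective Rydberg energy is 13.6 × 4 = 54.40 eV.
ΔE = 54.40 × (1/5² − 1/9²) = 54.40 × 0.02765 = 1.504 eV.
λ = hc/ΔE = 1240 / 1.504 = 824 nm.

824 nm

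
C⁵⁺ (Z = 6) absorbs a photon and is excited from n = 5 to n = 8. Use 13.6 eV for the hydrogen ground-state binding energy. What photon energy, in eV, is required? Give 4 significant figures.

The Bohr energies scale as Z², so for Z = 6: E_n = −489.6/n² eV.
E_8 = −489.6/64 = −7.650 eV and E_5 = −489.6/25 = −19.58 eV.
The photon energy is |E_8 − E_5| = 11.93 eV.

11.93 eV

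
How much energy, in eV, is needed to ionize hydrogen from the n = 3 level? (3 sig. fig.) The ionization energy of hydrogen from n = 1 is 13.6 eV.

E_3 = −13.60/9 = −1.51 eV, so ionization (to E = 0) requires 1.51 eV.

1.51 eV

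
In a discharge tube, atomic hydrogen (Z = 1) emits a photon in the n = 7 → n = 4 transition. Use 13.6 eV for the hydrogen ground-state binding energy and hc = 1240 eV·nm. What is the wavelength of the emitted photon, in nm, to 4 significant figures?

2166 nm

ΔE = 13.60 × (1/4² − 1/7²) = 13.60 × 0.04209 = 0.5724 eV.
λ = hc/ΔE = 1240 / 0.5724 = 2166 nm.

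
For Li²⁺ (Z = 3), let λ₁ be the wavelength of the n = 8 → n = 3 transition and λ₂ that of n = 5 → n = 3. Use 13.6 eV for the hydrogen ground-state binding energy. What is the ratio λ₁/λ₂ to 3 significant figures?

0.745

λ ∝ 1/ΔE ∝ 1/(1/n_f² − 1/n_i²), and the Z² and hc factors cancel in the ratio.
λ₁/λ₂ = (1/3² − 1/5²)/(1/3² − 1/8²) = 0.07111/0.09549 = 0.745.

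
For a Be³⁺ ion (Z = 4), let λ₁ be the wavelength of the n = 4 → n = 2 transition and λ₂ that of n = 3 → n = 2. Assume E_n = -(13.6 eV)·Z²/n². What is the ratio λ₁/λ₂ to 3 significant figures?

0.741

λ ∝ 1/ΔE ∝ 1/(1/n_f² − 1/n_i²), and the Z² and hc factors cancel in the ratio.
λ₁/λ₂ = (1/2² − 1/3²)/(1/2² − 1/4²) = 0.1389/0.1875 = 0.741.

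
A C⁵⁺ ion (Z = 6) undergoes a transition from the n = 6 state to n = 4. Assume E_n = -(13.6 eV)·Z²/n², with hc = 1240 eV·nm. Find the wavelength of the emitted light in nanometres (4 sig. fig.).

For Z = 6 the level energies scale as Z², so the effective Rydberg energy is 13.6 × 36 = 489.6 eV.
ΔE = 489.6 × (1/4² − 1/6²) = 489.6 × 0.03472 = 17.00 eV.
λ = hc/ΔE = 1240 / 17.00 = 72.94 nm.

72.94 nm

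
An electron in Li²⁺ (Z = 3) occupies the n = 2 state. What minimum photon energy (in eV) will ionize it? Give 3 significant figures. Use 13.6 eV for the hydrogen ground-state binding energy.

E_n = −13.6 Z²/n² = −122.4/n² eV for Z = 3.
E_2 = −122.4/4 = −30.6 eV, so ionization (to E = 0) requires 30.6 eV.

30.6 eV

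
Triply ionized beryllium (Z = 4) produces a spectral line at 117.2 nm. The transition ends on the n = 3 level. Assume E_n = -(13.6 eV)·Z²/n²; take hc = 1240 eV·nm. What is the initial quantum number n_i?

n_i = 4

The photon energy is ΔE = hc/λ = 1240 / 117.2 = 10.58 eV.
With Z = 4, ΔE = 217.6 × (1/n_f² − 1/n_i²), so 1/n_f² − 1/n_i² = 0.04862.
With n_f = 3: 1/n_i² = 1/9 − 0.04862 = 0.06249, so n_i ≈ 4.00.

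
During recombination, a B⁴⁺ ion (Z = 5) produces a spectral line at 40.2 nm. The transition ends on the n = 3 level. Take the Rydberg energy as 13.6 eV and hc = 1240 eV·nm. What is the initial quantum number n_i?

n_i = 7

The photon energy is ΔE = hc/λ = 1240 / 40.2 = 30.85 eV.
With Z = 5, ΔE = 340.0 × (1/n_f² − 1/n_i²), so 1/n_f² − 1/n_i² = 0.09072.
With n_f = 3: 1/n_i² = 1/9 − 0.09072 = 0.02039, so n_i ≈ 7.00.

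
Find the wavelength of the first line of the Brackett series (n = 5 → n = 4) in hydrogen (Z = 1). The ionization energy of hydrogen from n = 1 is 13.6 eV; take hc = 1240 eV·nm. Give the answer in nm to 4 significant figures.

4052 nm

The Brackett series terminates on n_f = 4; the first line has n_i = 4+1 = 5.
ΔE = 13.60 × (1/4² − 1/5²) = 0.3060 eV.
λ = 1240 / 0.3060 = 4052 nm.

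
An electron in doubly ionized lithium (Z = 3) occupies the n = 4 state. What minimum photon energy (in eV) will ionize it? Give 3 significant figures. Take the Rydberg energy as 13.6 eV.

7.65 eV

E_n = −13.6 Z²/n² = −122.4/n² eV for Z = 3.
E_4 = −122.4/16 = −7.65 eV, so ionization (to E = 0) requires 7.65 eV.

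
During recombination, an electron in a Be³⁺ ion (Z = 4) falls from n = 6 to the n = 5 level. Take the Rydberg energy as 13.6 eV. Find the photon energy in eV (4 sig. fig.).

The Bohr energies scale as Z², so for Z = 4: E_n = −217.6/n² eV.
E_6 = −217.6/36 = −6.044 eV and E_5 = −217.6/25 = −8.704 eV.
The photon energy is |E_6 − E_5| = 2.660 eV.

2.660 eV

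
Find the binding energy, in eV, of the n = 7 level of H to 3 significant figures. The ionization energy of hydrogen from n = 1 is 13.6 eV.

E_7 = −13.60/49 = −0.278 eV, so ionization (to E = 0) requires 0.278 eV.

0.278 eV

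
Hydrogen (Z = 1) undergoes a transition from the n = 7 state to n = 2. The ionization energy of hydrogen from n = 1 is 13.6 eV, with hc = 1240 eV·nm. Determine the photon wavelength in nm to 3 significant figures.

ΔE = 13.60 × (1/2² − 1/7²) = 13.60 × 0.2296 = 3.122 eV.
λ = hc/ΔE = 1240 / 3.122 = 397 nm.
This line belongs to the Balmer series.

397 nm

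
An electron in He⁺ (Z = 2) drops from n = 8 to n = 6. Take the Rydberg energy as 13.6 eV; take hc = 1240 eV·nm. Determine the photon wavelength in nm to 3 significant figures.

1880 nm

For Z = 2 the level energies scale as Z², so the effective Rydberg energy is 13.6 × 4 = 54.40 eV.
ΔE = 54.40 × (1/6² − 1/8²) = 54.40 × 0.01215 = 0.6611 eV.
λ = hc/ΔE = 1240 / 0.6611 = 1880 nm.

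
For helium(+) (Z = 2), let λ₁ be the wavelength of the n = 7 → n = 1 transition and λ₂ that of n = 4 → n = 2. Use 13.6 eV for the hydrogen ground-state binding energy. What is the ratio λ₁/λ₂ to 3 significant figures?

0.191

λ ∝ 1/ΔE ∝ 1/(1/n_f² − 1/n_i²), and the Z² and hc factors cancel in the ratio.
λ₁/λ₂ = (1/2² − 1/4²)/(1/1² − 1/7²) = 0.1875/0.9796 = 0.191.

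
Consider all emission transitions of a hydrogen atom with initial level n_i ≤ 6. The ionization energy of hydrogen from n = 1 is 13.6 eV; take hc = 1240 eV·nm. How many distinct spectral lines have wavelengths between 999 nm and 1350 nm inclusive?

2

Enumerate all n_i → n_f pairs with 1 ≤ n_f < n_i ≤ 6 and compute λ = 1240 / [13.6·1·(1/n_f² − 1/n_i²)].
Lines falling in [999, 1350] nm: 6→3 (1094 nm), 5→3 (1282 nm).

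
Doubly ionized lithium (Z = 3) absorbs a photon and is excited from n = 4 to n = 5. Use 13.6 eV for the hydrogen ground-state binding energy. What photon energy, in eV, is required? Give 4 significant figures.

2.754 eV

The Bohr energies scale as Z², so for Z = 3: E_n = −122.4/n² eV.
E_5 = −122.4/25 = −4.896 eV and E_4 = −122.4/16 = −7.650 eV.
The photon energy is |E_5 − E_4| = 2.754 eV.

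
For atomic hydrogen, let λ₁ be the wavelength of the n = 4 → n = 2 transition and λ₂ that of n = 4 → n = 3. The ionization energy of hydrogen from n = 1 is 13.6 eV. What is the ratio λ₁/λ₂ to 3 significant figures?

λ ∝ 1/ΔE ∝ 1/(1/n_f² − 1/n_i²), and the Z² and hc factors cancel in the ratio.
λ₁/λ₂ = (1/3² − 1/4²)/(1/2² − 1/4²) = 0.04861/0.1875 = 0.259.

0.259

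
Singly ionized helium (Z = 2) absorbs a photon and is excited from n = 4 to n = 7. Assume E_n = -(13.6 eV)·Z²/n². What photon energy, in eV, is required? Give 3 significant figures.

The Bohr energies scale as Z², so for Z = 2: E_n = −54.40/n² eV.
E_7 = −54.40/49 = −1.110 eV and E_4 = −54.40/16 = −3.400 eV.
The photon energy is |E_7 − E_4| = 2.29 eV.

2.29 eV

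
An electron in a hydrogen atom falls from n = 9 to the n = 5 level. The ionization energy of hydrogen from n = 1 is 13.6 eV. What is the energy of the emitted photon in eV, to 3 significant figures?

E_9 = −13.60/81 = −0.1679 eV and E_5 = −13.60/25 = −0.5440 eV.
The photon energy is |E_9 − E_5| = 0.376 eV.

0.376 eV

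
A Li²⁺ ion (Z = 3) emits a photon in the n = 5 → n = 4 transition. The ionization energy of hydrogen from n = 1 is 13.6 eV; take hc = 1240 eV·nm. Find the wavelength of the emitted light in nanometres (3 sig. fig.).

For Z = 3 the level energies scale as Z², so the effective Rydberg energy is 13.6 × 9 = 122.4 eV.
ΔE = 122.4 × (1/4² − 1/5²) = 122.4 × 0.02250 = 2.754 eV.
λ = hc/ΔE = 1240 / 2.754 = 450 nm.

450 nm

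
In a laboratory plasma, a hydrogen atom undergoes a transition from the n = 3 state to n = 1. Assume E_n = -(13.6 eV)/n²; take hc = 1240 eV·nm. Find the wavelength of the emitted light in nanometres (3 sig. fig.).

103 nm

ΔE = 13.60 × (1/1² − 1/3²) = 13.60 × 0.8889 = 12.09 eV.
λ = hc/ΔE = 1240 / 12.09 = 103 nm.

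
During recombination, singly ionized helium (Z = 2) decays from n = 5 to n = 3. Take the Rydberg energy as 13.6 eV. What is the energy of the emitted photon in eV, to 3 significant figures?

The Bohr energies scale as Z², so for Z = 2: E_n = −54.40/n² eV.
E_5 = −54.40/25 = −2.176 eV and E_3 = −54.40/9 = −6.044 eV.
The photon energy is |E_5 − E_3| = 3.87 eV.

3.87 eV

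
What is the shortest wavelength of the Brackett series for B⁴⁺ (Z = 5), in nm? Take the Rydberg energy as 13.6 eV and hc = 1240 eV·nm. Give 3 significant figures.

58.4 nm

The Brackett series has lower level n_f = 4; the series limit corresponds to n_i → ∞.
ΔE_max = 13.6 × 25 / 4² = 21.25 eV.
λ_min = 1240 / 21.25 = 58.4 nm.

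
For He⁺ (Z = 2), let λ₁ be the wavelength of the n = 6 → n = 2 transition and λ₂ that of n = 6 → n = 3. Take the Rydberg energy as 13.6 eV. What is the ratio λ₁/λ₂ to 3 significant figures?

λ ∝ 1/ΔE ∝ 1/(1/n_f² − 1/n_i²), and the Z² and hc factors cancel in the ratio.
λ₁/λ₂ = (1/3² − 1/6²)/(1/2² − 1/6²) = 0.08333/0.2222 = 0.375.

0.375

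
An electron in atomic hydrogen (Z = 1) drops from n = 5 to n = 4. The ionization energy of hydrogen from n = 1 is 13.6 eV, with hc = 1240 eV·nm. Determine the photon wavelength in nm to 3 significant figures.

4050 nm

ΔE = 13.60 × (1/4² − 1/5²) = 13.60 × 0.02250 = 0.3060 eV.
λ = hc/ΔE = 1240 / 0.3060 = 4050 nm.
This line belongs to the Brackett series.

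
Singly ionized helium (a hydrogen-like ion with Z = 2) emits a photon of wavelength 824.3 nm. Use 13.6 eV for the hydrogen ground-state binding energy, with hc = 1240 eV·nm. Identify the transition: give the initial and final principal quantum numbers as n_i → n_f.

n_i = 9, n_f = 5

The photon energy is ΔE = hc/λ = 1240 / 824.3 = 1.504 eV.
With Z = 2, ΔE = 54.40 × (1/n_f² − 1/n_i²), so 1/n_f² − 1/n_i² = 0.02765.
Trying n_f = 5 gives 1/n_i² = 0.01235, i.e. n_i ≈ 9; this pair matches.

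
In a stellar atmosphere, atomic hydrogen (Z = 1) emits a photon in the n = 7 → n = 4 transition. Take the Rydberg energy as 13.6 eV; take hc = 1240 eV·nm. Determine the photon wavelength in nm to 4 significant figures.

ΔE = 13.60 × (1/4² − 1/7²) = 13.60 × 0.04209 = 0.5724 eV.
λ = hc/ΔE = 1240 / 0.5724 = 2166 nm.

2166 nm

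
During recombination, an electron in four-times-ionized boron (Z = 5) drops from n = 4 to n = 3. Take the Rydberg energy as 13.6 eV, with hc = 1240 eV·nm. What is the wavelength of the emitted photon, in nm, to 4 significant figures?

75.03 nm

For Z = 5 the level energies scale as Z², so the effective Rydberg energy is 13.6 × 25 = 340.0 eV.
ΔE = 340.0 × (1/3² − 1/4²) = 340.0 × 0.04861 = 16.53 eV.
λ = hc/ΔE = 1240 / 16.53 = 75.03 nm.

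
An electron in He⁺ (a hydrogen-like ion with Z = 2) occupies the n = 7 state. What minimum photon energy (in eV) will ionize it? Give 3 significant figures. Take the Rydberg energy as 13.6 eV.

E_n = −13.6 Z²/n² = −54.40/n² eV for Z = 2.
E_7 = −54.40/49 = −1.11 eV, so ionization (to E = 0) requires 1.11 eV.

1.11 eV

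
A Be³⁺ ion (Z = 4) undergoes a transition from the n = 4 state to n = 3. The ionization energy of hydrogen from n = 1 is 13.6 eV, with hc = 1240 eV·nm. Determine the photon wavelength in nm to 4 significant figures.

For Z = 4 the level energies scale as Z², so the effective Rydberg energy is 13.6 × 16 = 217.6 eV.
ΔE = 217.6 × (1/3² − 1/4²) = 217.6 × 0.04861 = 10.58 eV.
λ = hc/ΔE = 1240 / 10.58 = 117.2 nm.

117.2 nm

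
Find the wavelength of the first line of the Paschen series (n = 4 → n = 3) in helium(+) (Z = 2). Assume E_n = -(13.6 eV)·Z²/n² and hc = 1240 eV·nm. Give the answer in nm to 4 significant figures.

468.9 nm

The Paschen series terminates on n_f = 3; the first line has n_i = 3+1 = 4.
ΔE = 54.40 × (1/3² − 1/4²) = 2.644 eV.
λ = 1240 / 2.644 = 468.9 nm.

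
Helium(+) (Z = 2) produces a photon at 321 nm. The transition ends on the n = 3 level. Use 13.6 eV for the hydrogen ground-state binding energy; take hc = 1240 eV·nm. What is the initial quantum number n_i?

The photon energy is ΔE = hc/λ = 1240 / 321 = 3.863 eV.
With Z = 2, ΔE = 54.40 × (1/n_f² − 1/n_i²), so 1/n_f² − 1/n_i² = 0.07101.
With n_f = 3: 1/n_i² = 1/9 − 0.07101 = 0.04010, so n_i ≈ 4.99.

n_i = 5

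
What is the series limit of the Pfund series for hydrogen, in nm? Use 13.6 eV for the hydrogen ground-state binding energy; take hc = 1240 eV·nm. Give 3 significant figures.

2280 nm

The Pfund series has lower level n_f = 5; the series limit corresponds to n_i → ∞.
ΔE_max = 13.6 × 1 / 5² = 0.5440 eV.
λ_min = 1240 / 0.5440 = 2280 nm.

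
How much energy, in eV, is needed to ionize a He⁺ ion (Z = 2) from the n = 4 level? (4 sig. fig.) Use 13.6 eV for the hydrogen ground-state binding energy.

3.400 eV

E_n = −13.6 Z²/n² = −54.40/n² eV for Z = 2.
E_4 = −54.40/16 = −3.400 eV, so ionization (to E = 0) requires 3.400 eV.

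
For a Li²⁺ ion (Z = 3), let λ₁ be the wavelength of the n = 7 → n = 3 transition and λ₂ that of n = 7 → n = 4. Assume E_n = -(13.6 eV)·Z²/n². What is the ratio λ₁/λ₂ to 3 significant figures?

λ ∝ 1/ΔE ∝ 1/(1/n_f² − 1/n_i²), and the Z² and hc factors cancel in the ratio.
λ₁/λ₂ = (1/4² − 1/7²)/(1/3² − 1/7²) = 0.04209/0.09070 = 0.464.

0.464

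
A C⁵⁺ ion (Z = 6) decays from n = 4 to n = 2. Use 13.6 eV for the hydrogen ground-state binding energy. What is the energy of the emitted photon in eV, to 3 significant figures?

91.8 eV

The Bohr energies scale as Z², so for Z = 6: E_n = −489.6/n² eV.
E_4 = −489.6/16 = −30.60 eV and E_2 = −489.6/4 = −122.4 eV.
The photon energy is |E_4 − E_2| = 91.8 eV.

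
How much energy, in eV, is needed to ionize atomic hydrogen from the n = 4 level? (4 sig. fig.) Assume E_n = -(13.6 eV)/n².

0.8500 eV

E_4 = −13.60/16 = −0.8500 eV, so ionization (to E = 0) requires 0.8500 eV.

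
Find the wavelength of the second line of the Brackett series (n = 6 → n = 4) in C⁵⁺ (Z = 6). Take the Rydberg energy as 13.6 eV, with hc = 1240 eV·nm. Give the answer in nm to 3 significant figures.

The Brackett series terminates on n_f = 4; the second line has n_i = 4+2 = 6.
ΔE = 489.6 × (1/4² − 1/6²) = 17.00 eV.
λ = 1240 / 17.00 = 72.9 nm.

72.9 nm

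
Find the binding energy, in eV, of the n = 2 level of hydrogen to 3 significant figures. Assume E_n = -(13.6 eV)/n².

3.40 eV

E_2 = −13.60/4 = −3.40 eV, so ionization (to E = 0) requires 3.40 eV.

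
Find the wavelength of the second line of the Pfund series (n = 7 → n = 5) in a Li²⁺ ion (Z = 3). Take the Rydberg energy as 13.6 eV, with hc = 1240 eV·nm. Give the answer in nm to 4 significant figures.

The Pfund series terminates on n_f = 5; the second line has n_i = 5+2 = 7.
ΔE = 122.4 × (1/5² − 1/7²) = 2.398 eV.
λ = 1240 / 2.398 = 517.1 nm.

517.1 nm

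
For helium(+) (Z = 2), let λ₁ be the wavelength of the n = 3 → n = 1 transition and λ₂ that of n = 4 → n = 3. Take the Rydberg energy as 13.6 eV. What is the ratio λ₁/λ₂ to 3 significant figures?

λ ∝ 1/ΔE ∝ 1/(1/n_f² − 1/n_i²), and the Z² and hc factors cancel in the ratio.
λ₁/λ₂ = (1/3² − 1/4²)/(1/1² − 1/3²) = 0.04861/0.8889 = 0.0547.

0.0547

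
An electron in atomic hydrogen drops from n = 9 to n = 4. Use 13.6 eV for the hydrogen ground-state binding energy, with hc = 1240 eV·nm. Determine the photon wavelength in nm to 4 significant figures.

ΔE = 13.60 × (1/4² − 1/9²) = 13.60 × 0.05015 = 0.6821 eV.
λ = hc/ΔE = 1240 / 0.6821 = 1818 nm.

1818 nm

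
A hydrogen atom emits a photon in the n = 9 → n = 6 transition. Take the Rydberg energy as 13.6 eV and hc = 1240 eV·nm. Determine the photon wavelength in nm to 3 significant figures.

5910 nm

ΔE = 13.60 × (1/6² − 1/9²) = 13.60 × 0.01543 = 0.2099 eV.
λ = hc/ΔE = 1240 / 0.2099 = 5910 nm.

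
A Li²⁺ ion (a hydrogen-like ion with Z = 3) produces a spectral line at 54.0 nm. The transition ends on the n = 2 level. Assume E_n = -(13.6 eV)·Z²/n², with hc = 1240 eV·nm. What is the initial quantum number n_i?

The photon energy is ΔE = hc/λ = 1240 / 54.0 = 22.96 eV.
With Z = 3, ΔE = 122.4 × (1/n_f² − 1/n_i²), so 1/n_f² − 1/n_i² = 0.1876.
With n_f = 2: 1/n_i² = 1/4 − 0.1876 = 0.06239, so n_i ≈ 4.00.

n_i = 4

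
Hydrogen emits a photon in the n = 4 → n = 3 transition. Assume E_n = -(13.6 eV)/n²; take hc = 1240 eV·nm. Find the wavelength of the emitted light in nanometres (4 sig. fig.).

ΔE = 13.60 × (1/3² − 1/4²) = 13.60 × 0.04861 = 0.6611 eV.
λ = hc/ΔE = 1240 / 0.6611 = 1876 nm.

1876 nm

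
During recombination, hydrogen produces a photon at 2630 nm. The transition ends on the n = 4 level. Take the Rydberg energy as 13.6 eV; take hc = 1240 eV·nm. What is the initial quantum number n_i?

n_i = 6

The photon energy is ΔE = hc/λ = 1240 / 2630 = 0.4715 eV.
With Z = 1, ΔE = 13.60 × (1/n_f² − 1/n_i²), so 1/n_f² − 1/n_i² = 0.03467.
With n_f = 4: 1/n_i² = 1/16 − 0.03467 = 0.02783, so n_i ≈ 5.99.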